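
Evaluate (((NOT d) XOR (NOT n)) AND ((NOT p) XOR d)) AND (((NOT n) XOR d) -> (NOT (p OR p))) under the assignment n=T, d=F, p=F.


Substitute n=T, d=F, p=F:
… (earlier sub-steps elided)
(NOT d) XOR (NOT n) = T XOR F = T
NOT p = T
(NOT p) XOR d = T XOR F = T
((NOT d) XOR (NOT n)) AND ((NOT p) XOR d) = T AND T = T
NOT n = F
(NOT n) XOR d = F XOR F = F
p OR p = F OR F = F
NOT (p OR p) = T
((NOT n) XOR d) -> (NOT (p OR p)) = F -> T = T
(((NOT d) XOR (NOT n)) AND ((NOT p) XOR d)) AND (((NOT n) XOR d) -> (NOT (p OR p))) = T AND T = T

T


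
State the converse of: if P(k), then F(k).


The converse of (P → Q) is (Q → P). It is not in general equivalent to the original.
Here P = 'P(k)' and Q = 'F(k)'.

If F(k), then P(k).


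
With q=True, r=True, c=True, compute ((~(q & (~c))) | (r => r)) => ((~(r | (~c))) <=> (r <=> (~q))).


Substitute q=True, r=True, c=True:
… (earlier sub-steps elided)
~(q & (~c)) = True
r => r = True => True = True
(~(q & (~c))) | (r => r) = True | True = True
~c = False
r | (~c) = True | False = True
~(r | (~c)) = False
~q = False
r <=> (~q) = True <=> False = False
(~(r | (~c))) <=> (r <=> (~q)) = False <=> False = True
((~(q & (~c))) | (r => r)) => ((~(r | (~c))) <=> (r <=> (~q))) = True => True = True

True


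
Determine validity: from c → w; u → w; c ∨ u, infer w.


This matches the form of proof by cases: the conclusion follows in every model of the premises.

Valid.


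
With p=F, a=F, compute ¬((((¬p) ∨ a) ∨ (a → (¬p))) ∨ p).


Substitute p=F, a=F:
¬p = T
(¬p) ∨ a = T ∨ F = T
¬p = T
a → (¬p) = F → T = T
((¬p) ∨ a) ∨ (a → (¬p)) = T ∨ T = T
(((¬p) ∨ a) ∨ (a → (¬p))) ∨ p = T ∨ F = T
¬((((¬p) ∨ a) ∨ (a → (¬p))) ∨ p) = F

F


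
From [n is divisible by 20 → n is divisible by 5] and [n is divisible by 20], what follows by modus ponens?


Modus ponens: from (P → Q) and P, infer Q.
P = 'n is divisible by 20' is asserted, and P → Q holds, so Q follows.

n is divisible by 5.


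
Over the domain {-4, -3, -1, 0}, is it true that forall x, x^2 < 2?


Evaluate the predicate on each element: -4:False, -3:False, -1:True, 0:True.
Counterexample x = -4 fails the predicate.

False


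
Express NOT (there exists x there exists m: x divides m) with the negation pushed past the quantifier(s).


Negation flips each quantifier (∀↔∃) and negates the inner predicate.
¬(there exists x there exists m: φ) = for all x for all m: ¬φ.

for all x for all m: NOT(x divides m)


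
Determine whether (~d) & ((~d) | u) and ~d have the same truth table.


Compare truth tables:
d | u | φ | ψ
-------------
False | False | True | True
True | False | False | False
False | True | True | True
True | True | False | False
The columns φ and ψ agree on every row.

Yes, they are logically equivalent.


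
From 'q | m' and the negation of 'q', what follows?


Disjunctive syllogism: from (P ∨ Q) and ¬P, infer Q.
One disjunct, 'q', is ruled out; the other must hold.

m


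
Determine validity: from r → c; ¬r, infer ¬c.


This is denying the antecedent (fallacy). There exist truth assignments where the premises are all true but the conclusion is false.

Invalid.


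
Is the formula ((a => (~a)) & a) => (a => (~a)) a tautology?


Build the truth table over {a}:
a | φ
-----
False | True
True | True
Every row evaluates to true.

Yes, it is a tautology.


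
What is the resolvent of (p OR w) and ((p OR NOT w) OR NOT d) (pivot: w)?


The clauses contain complementary literals w and NOTw.
Resolution eliminates this pair and disjoins the remaining literals (merging duplicates).

(p OR NOT d)


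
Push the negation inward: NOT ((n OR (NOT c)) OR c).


De Morgan: the negation of a disjunction is the conjunction of the negations.
Distribute NOT across OR, flipping it to AND, and negate each literal.

((NOT n) AND c) AND (NOT c)


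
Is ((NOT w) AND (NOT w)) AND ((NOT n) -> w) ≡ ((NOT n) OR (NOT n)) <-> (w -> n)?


Compare truth tables:
n | w | φ | ψ
-------------
F | F | F | T
T | F | T | F
F | T | F | F
T | T | F | F
They differ at row 1 (n=F, w=F): φ=F but ψ=T.

No, they are not logically equivalent.


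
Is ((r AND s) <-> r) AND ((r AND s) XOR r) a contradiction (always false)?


Truth table over {r, s}:
r | s | φ
---------
F | F | F
T | F | F
F | T | F
T | T | F
Every row is false.

Yes, it is a contradiction.


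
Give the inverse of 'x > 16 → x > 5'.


The inverse of (P → Q) is (¬P → ¬Q). It is equivalent to the converse, not to the original.
Here P = 'x > 16' and Q = 'x > 5'.

If not (x > 16), then not (x > 5).


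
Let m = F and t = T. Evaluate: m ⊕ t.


Exclusive or is true when exactly one operand is true.
Substitute: m=F, t=T.
F ⊕ T evaluates to T.

T


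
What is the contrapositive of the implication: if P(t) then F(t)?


The contrapositive of (P → Q) is (¬Q → ¬P); it is logically equivalent to the original.
Here P = 'P(t)' and Q = 'F(t)'.

If not (F(t)), then not (P(t)).


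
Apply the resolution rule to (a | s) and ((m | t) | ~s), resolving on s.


The clauses contain complementary literals s and ~s.
Resolution eliminates this pair and disjoins the remaining literals (merging duplicates).

((a | t) | m)


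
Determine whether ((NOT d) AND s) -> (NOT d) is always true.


Build the truth table over {d, s}:
d | s | φ
---------
F | F | T
T | F | T
F | T | T
T | T | T
Every row evaluates to true.

Yes, it is a tautology.


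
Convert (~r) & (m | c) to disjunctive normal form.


Step 1: Distribute ∧ over ∨: (¬r) ∧ (m ∨ c) = ((¬r) ∧ m) ∨ ((¬r) ∧ c).

((~r) & m) | ((~r) & c)


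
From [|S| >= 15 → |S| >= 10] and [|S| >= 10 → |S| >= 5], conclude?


Hypothetical syllogism: from (P → Q) and (Q → R), infer (P → R).
Chain the two implications through the shared middle term '|S| >= 10'.

|S| >= 15 → |S| >= 5


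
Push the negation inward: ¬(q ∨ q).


De Morgan: the negation of a disjunction is the conjunction of the negations.
Distribute ¬ across ∨, flipping it to ∧, and negate each literal.

(¬q) ∧ (¬q)


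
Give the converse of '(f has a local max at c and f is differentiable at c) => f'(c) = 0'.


The converse of (P → Q) is (Q → P). It is not in general equivalent to the original.
Here P = '(f has a local max at c and f is differentiable at c)' and Q = 'f'(c) = 0'.

If f'(c) = 0, then (f has a local max at c and f is differentiable at c).


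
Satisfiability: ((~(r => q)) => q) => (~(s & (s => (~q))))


Search for a satisfying assignment over {q, r, s}.
Try q=False, r=False, s=False: the formula evaluates to True.
A satisfying assignment exists.

Satisfiable.


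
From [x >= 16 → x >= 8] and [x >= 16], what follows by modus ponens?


Modus ponens: from (P → Q) and P, infer Q.
P = 'x >= 16' is asserted, and P → Q holds, so Q follows.

x >= 8.


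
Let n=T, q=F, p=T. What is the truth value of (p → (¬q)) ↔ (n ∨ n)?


Substitute n=T, q=F, p=T:
¬q = T
p → (¬q) = T → T = T
n ∨ n = T ∨ T = T
(p → (¬q)) ↔ (n ∨ n) = T ↔ T = T

T


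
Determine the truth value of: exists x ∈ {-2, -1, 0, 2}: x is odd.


Evaluate the predicate on each element: -2:False, -1:True, 0:False, 2:False.
Witness x = -1 satisfies the predicate.

True


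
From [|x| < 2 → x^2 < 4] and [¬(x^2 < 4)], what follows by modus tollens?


Modus tollens: from (P → Q) and ¬Q, infer ¬P.
Q = 'x^2 < 4' is denied; since P → Q, P must also fail.

Not (|x| < 2).


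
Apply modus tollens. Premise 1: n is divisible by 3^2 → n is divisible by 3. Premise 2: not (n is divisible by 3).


Modus tollens: from (P → Q) and ¬Q, infer ¬P.
Q = 'n is divisible by 3' is denied; since P → Q, P must also fail.

Not (n is divisible by 3^2).


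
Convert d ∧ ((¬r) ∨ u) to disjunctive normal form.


Step 1: Distribute ∧ over ∨: d ∧ ((¬r) ∨ u) = (d ∧ (¬r)) ∨ (d ∧ u).

(d ∧ (¬r)) ∨ (d ∧ u)


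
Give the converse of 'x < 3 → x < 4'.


The converse of (P → Q) is (Q → P). It is not in general equivalent to the original.
Here P = 'x < 3' and Q = 'x < 4'.

If x < 4, then x < 3.


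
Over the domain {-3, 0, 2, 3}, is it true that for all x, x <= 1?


Evaluate the predicate on each element: -3:T, 0:T, 2:F, 3:F.
Counterexample x = 2 fails the predicate.

F


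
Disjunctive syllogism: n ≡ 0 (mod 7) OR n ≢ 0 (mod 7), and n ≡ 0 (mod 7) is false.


Disjunctive syllogism: from (P ∨ Q) and ¬P, infer Q.
One disjunct, 'n ≡ 0 (mod 7)', is ruled out; the other must hold.

n ≢ 0 (mod 7)


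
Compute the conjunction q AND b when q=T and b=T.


Conjunction is true only when both operands are true.
Substitute: q=T, b=T.
T AND T evaluates to T.

T


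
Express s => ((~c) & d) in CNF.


Step 1: Rewrite s → ((¬c) ∧ d) as ¬s ∨ ((¬c) ∧ d).
Step 2: Distribute ∨ over ∧.

((~s) | (~c)) & ((~s) | d)


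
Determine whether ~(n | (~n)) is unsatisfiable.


Truth table over {n}:
n | φ
-----
False | False
True | False
Every row is false.

Yes, it is a contradiction.


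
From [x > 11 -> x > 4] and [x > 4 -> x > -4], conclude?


Hypothetical syllogism: from (P → Q) and (Q → R), infer (P → R).
Chain the two implications through the shared middle term 'x > 4'.

x > 11 -> x > -4


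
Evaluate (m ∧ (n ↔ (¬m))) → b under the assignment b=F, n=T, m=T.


Substitute b=F, n=T, m=T:
¬m = F
n ↔ (¬m) = T ↔ F = F
m ∧ (n ↔ (¬m)) = T ∧ F = F
(m ∧ (n ↔ (¬m))) → b = F → F = T

T


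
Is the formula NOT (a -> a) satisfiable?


Check all 2 assignments over {a}:
a | φ
-----
F | F
T | F
No assignment makes the formula true.

Unsatisfiable.


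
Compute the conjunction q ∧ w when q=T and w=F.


Conjunction is true only when both operands are true.
Substitute: q=T, w=F.
T ∧ F evaluates to F.

F


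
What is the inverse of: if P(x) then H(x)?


The inverse of (P → Q) is (¬P → ¬Q). It is equivalent to the converse, not to the original.
Here P = 'P(x)' and Q = 'H(x)'.

If not (P(x)), then not (H(x)).


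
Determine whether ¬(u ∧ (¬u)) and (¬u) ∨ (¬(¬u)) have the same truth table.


Compare truth tables:
u | φ | ψ
---------
F | T | T
T | T | T
The columns φ and ψ agree on every row.

Yes, they are logically equivalent.


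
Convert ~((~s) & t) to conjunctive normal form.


Step 1: Apply De Morgan: ¬((¬s) ∧ t) = ¬(¬s) ∨ ¬t.
Step 2: Eliminate any double negations (¬¬X = X).

s | (~t)


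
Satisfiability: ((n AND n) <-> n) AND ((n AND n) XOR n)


Check all 2 assignments over {n}:
n | φ
-----
F | F
T | F
No assignment makes the formula true.

Unsatisfiable.


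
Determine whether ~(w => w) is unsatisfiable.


Truth table over {w}:
w | φ
-----
False | False
True | False
Every row is false.

Yes, it is a contradiction.


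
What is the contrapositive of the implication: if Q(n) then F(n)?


The contrapositive of (P → Q) is (¬Q → ¬P); it is logically equivalent to the original.
Here P = 'Q(n)' and Q = 'F(n)'.

If not (F(n)), then not (Q(n)).


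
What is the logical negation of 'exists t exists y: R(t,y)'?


Negation flips each quantifier (∀↔∃) and negates the inner predicate.
¬(exists t exists y: φ) = forall t forall y: ¬φ.

forall t forall y: ~(R(t,y))


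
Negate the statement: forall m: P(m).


¬(forall x: φ) = exists x: ¬φ, and ¬(exists x: φ) = forall x: ¬φ.
Apply to the universal statement.

exists m: ~(P(m))


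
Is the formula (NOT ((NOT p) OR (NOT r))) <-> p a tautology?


Build the truth table over {p, r}:
p | r | φ
---------
F | F | T
T | F | F
F | T | T
T | T | T
Counterexample at row 2: with p=T, r=F, the formula is F.

No, it is not a tautology.


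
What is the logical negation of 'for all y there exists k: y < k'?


Negation flips each quantifier (∀↔∃) and negates the inner predicate.
¬(for all y there exists k: φ) = there exists y for all k: ¬φ.

there exists y for all k: NOT(y < k)


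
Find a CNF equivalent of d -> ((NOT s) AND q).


Step 1: Rewrite d → ((¬s) ∧ q) as ¬d ∨ ((¬s) ∧ q).
Step 2: Distribute ∨ over ∧.

((NOT d) OR (NOT s)) AND ((NOT d) OR q)


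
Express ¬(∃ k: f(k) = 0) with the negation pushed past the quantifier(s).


¬(∀ x: φ) = ∃ x: ¬φ, and ¬(∃ x: φ) = ∀ x: ¬φ.
Apply to the existential statement.

∀ k: ¬(f(k) = 0)


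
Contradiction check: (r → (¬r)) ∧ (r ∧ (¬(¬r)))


Truth table over {r}:
r | φ
-----
F | F
T | F
Every row is false.

Yes, it is a contradiction.


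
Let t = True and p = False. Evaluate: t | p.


Disjunction is false only when both operands are false.
Substitute: t=True, p=False.
True | False evaluates to True.

True


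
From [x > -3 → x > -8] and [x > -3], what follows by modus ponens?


Modus ponens: from (P → Q) and P, infer Q.
P = 'x > -3' is asserted, and P → Q holds, so Q follows.

x > -8.


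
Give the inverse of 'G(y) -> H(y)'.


The inverse of (P → Q) is (¬P → ¬Q). It is equivalent to the converse, not to the original.
Here P = 'G(y)' and Q = 'H(y)'.

If not (G(y)), then not (H(y)).


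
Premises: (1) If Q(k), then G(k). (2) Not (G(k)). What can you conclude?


Modus tollens: from (P → Q) and ¬Q, infer ¬P.
Q = 'G(k)' is denied; since P → Q, P must also fail.

Not (Q(k)).


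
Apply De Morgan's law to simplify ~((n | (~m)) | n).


De Morgan: the negation of a disjunction is the conjunction of the negations.
Distribute ~ across |, flipping it to &, and negate each literal.

((~n) & m) & (~n)


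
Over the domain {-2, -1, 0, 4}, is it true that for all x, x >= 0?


Evaluate the predicate on each element: -2:F, -1:F, 0:T, 4:T.
Counterexample x = -2 fails the predicate.

F


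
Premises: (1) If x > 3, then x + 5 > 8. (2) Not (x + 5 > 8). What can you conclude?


Modus tollens: from (P → Q) and ¬Q, infer ¬P.
Q = 'x + 5 > 8' is denied; since P → Q, P must also fail.

Not (x > 3).


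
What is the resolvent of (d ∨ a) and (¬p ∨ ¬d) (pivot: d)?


The clauses contain complementary literals d and ¬d.
Resolution eliminates this pair and disjoins the remaining literals (merging duplicates).

(a ∨ ¬p)


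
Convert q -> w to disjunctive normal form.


Step 1: Rewrite q → w as ¬q ∨ w.

(NOT q) OR w


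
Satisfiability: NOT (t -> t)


Check all 2 assignments over {t}:
t | φ
-----
F | F
T | F
No assignment makes the formula true.

Unsatisfiable.


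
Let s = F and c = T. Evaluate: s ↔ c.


Biconditional is true when both operands have the same truth value.
Substitute: s=F, c=T.
F ↔ T evaluates to F.

F


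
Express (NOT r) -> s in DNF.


Step 1: Rewrite (¬r) → s as ¬(¬r) ∨ s.
Step 2: Eliminate any double negations (¬¬X = X).

r OR s


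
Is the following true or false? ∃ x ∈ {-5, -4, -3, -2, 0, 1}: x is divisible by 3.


Evaluate the predicate on each element: -5:F, -4:F, -3:T, -2:F, 0:T, 1:F.
Witness x = -3 satisfies the predicate.

T


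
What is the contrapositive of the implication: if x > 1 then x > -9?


The contrapositive of (P → Q) is (¬Q → ¬P); it is logically equivalent to the original.
Here P = 'x > 1' and Q = 'x > -9'.

If not (x > -9), then not (x > 1).


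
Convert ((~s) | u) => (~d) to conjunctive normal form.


Step 1: Rewrite as ¬((¬s) ∨ u) ∨ (¬d) = (¬(¬s) ∧ ¬u) ∨ (¬d).
Step 2: Distribute ∨ over ∧.
Step 3: Eliminate any double negations (¬¬X = X).

(s | (~d)) & ((~u) | (~d))


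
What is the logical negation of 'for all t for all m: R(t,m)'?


Negation flips each quantifier (∀↔∃) and negates the inner predicate.
¬(for all t for all m: φ) = there exists t there exists m: ¬φ.

there exists t there exists m: NOT(R(t,m))


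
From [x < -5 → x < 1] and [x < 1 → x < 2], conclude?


Hypothetical syllogism: from (P → Q) and (Q → R), infer (P → R).
Chain the two implications through the shared middle term 'x < 1'.

x < -5 → x < 2


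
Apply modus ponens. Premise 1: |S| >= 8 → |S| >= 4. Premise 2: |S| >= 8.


Modus ponens: from (P → Q) and P, infer Q.
P = '|S| >= 8' is asserted, and P → Q holds, so Q follows.

|S| >= 4.


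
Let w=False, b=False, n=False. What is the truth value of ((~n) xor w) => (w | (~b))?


Substitute w=False, b=False, n=False:
~n = True
(~n) xor w = True xor False = True
~b = True
w | (~b) = False | True = True
((~n) xor w) => (w | (~b)) = True => True = True

True


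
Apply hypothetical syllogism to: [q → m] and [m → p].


Hypothetical syllogism: from (P → Q) and (Q → R), infer (P → R).
Chain the two implications through the shared middle term 'm'.

q → p


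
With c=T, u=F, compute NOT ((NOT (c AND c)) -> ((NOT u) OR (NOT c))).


Substitute c=T, u=F:
c AND c = T AND T = T
NOT (c AND c) = F
NOT u = T
NOT c = F
(NOT u) OR (NOT c) = T OR F = T
(NOT (c AND c)) -> ((NOT u) OR (NOT c)) = F -> T = T
NOT ((NOT (c AND c)) -> ((NOT u) OR (NOT c))) = F

F


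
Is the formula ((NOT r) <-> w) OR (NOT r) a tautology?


Build the truth table over {r, w}:
r | w | φ
---------
F | F | T
T | F | T
F | T | T
T | T | F
Counterexample at row 4: with r=T, w=T, the formula is F.

No, it is not a tautology.


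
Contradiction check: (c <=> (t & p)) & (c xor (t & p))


Truth table over {c, p, t}:
c | p | t | φ
-------------
False | False | False | False
True | False | False | False
False | True | False | False
True | True | False | False
False | False | True | False
True | False | True | False
False | True | True | False
True | True | True | False
Every row is false.

Yes, it is a contradiction.


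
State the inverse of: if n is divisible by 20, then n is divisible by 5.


The inverse of (P → Q) is (¬P → ¬Q). It is equivalent to the converse, not to the original.
Here P = 'n is divisible by 20' and Q = 'n is divisible by 5'.

If not (n is divisible by 20), then not (n is divisible by 5).


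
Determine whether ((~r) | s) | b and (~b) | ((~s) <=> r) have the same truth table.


Compare truth tables:
b | r | s | φ | ψ
-----------------
False | False | False | True | True
True | False | False | True | False
False | True | False | False | True
True | True | False | True | True
False | False | True | True | True
True | False | True | True | True
False | True | True | True | True
True | True | True | True | False
They differ at row 2 (b=True, r=False, s=False): φ=True but ψ=False.

No, they are not logically equivalent.


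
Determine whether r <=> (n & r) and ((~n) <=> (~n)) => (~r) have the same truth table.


Compare truth tables:
n | r | φ | ψ
-------------
False | False | True | True
True | False | True | True
False | True | False | False
True | True | True | False
They differ at row 4 (n=True, r=True): φ=True but ψ=False.

No, they are not logically equivalent.


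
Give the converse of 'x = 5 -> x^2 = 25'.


The converse of (P → Q) is (Q → P). It is not in general equivalent to the original.
Here P = 'x = 5' and Q = 'x^2 = 25'.

If x^2 = 25, then x = 5.


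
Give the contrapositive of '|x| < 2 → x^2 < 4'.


The contrapositive of (P → Q) is (¬Q → ¬P); it is logically equivalent to the original.
Here P = '|x| < 2' and Q = 'x^2 < 4'.

If not (x^2 < 4), then not (|x| < 2).


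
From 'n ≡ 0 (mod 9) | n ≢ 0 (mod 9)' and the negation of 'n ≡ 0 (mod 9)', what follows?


Disjunctive syllogism: from (P ∨ Q) and ¬P, infer Q.
One disjunct, 'n ≡ 0 (mod 9)', is ruled out; the other must hold.

n ≢ 0 (mod 9)


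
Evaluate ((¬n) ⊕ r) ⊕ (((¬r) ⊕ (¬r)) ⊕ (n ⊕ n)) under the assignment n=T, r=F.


Substitute n=T, r=F:
¬n = F
(¬n) ⊕ r = F ⊕ F = F
¬r = T
¬r = T
(¬r) ⊕ (¬r) = T ⊕ T = F
n ⊕ n = T ⊕ T = F
((¬r) ⊕ (¬r)) ⊕ (n ⊕ n) = F ⊕ F = F
((¬n) ⊕ r) ⊕ (((¬r) ⊕ (¬r)) ⊕ (n ⊕ n)) = F ⊕ F = F

F


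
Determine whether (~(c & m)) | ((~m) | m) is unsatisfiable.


Truth table over {c, m}:
c | m | φ
---------
False | False | True
True | False | True
False | True | True
True | True | True
Satisfying assignment at row 1: c=False, m=False gives True.

No, it is not a contradiction.


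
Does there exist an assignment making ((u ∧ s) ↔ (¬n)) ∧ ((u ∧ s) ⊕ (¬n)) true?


Check all 8 assignments over {n, s, u}:
n | s | u | φ
-------------
F | F | F | F
T | F | F | F
F | T | F | F
T | T | F | F
F | F | T | F
T | F | T | F
F | T | T | F
T | T | T | F
No assignment makes the formula true.

Unsatisfiable.


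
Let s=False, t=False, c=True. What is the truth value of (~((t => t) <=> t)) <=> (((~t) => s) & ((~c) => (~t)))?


Substitute s=False, t=False, c=True:
t => t = False => False = True
(t => t) <=> t = True <=> False = False
~((t => t) <=> t) = True
~t = True
(~t) => s = True => False = False
~c = False
~t = True
(~c) => (~t) = False => True = True
((~t) => s) & ((~c) => (~t)) = False & True = False
(~((t => t) <=> t)) <=> (((~t) => s) & ((~c) => (~t))) = True <=> False = False

False


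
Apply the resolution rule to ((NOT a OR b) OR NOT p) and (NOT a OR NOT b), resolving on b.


The clauses contain complementary literals b and NOTb.
Resolution eliminates this pair and disjoins the remaining literals (merging duplicates).

(NOT a OR NOT p)


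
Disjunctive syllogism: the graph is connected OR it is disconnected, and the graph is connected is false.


Disjunctive syllogism: from (P ∨ Q) and ¬P, infer Q.
One disjunct, 'the graph is connected', is ruled out; the other must hold.

it is disconnected


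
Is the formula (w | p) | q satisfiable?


Search for a satisfying assignment over {p, q, w}.
Try p=True, q=False, w=False: the formula evaluates to True.
A satisfying assignment exists.

Satisfiable.


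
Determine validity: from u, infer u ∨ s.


This matches the form of disjunction introduction: the conclusion follows in every model of the premises.

Valid.


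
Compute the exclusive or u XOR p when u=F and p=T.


Exclusive or is true when exactly one operand is true.
Substitute: u=F, p=T.
F XOR T evaluates to T.

T


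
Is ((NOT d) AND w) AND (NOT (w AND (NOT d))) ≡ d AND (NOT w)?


Compare truth tables:
d | w | φ | ψ
-------------
F | F | F | F
T | F | F | T
F | T | F | F
T | T | F | F
They differ at row 2 (d=T, w=F): φ=F but ψ=T.

No, they are not logically equivalent.


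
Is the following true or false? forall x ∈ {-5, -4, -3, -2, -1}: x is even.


Evaluate the predicate on each element: -5:False, -4:True, -3:False, -2:True, -1:False.
Counterexample x = -5 fails the predicate.

False


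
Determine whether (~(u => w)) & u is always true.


Build the truth table over {u, w}:
u | w | φ
---------
False | False | False
True | False | True
False | True | False
True | True | False
Counterexample at row 1: with u=False, w=False, the formula is False.

No, it is not a tautology.


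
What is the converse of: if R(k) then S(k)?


The converse of (P → Q) is (Q → P). It is not in general equivalent to the original.
Here P = 'R(k)' and Q = 'S(k)'.

If S(k), then R(k).


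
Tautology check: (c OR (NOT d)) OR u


Build the truth table over {c, d, u}:
c | d | u | φ
-------------
F | F | F | T
T | F | F | T
F | T | F | F
T | T | F | T
F | F | T | T
T | F | T | T
F | T | T | T
T | T | T | T
Counterexample at row 3: with c=F, d=T, u=F, the formula is F.

No, it is not a tautology.


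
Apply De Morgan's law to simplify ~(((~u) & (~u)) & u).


De Morgan: the negation of a conjunction is the disjunction of the negations.
Distribute ~ across &, flipping it to |, and negate each literal.

(u | u) | (~u)


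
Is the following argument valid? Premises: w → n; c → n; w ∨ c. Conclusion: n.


This matches the form of proof by cases: the conclusion follows in every model of the premises.

Valid.


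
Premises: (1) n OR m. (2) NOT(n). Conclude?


Disjunctive syllogism: from (P ∨ Q) and ¬P, infer Q.
One disjunct, 'n', is ruled out; the other must hold.

m


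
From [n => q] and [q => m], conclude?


Hypothetical syllogism: from (P → Q) and (Q → R), infer (P → R).
Chain the two implications through the shared middle term 'q'.

n => m


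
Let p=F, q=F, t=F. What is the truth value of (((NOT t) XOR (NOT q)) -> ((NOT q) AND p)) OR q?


Substitute p=F, q=F, t=F:
NOT t = T
NOT q = T
(NOT t) XOR (NOT q) = T XOR T = F
NOT q = T
(NOT q) AND p = T AND F = F
((NOT t) XOR (NOT q)) -> ((NOT q) AND p) = F -> F = T
(((NOT t) XOR (NOT q)) -> ((NOT q) AND p)) OR q = T OR F = T

T


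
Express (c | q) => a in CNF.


Step 1: Rewrite as ¬(c ∨ q) ∨ a = (¬c ∧ ¬q) ∨ a.
Step 2: Distribute ∨ over ∧.

((~c) | a) & ((~q) | a)


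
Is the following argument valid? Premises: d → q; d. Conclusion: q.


This matches the form of modus ponens: the conclusion follows in every model of the premises.

Valid.


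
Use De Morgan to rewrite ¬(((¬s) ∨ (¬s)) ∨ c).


De Morgan: the negation of a disjunction is the conjunction of the negations.
Distribute ¬ across ∨, flipping it to ∧, and negate each literal.

(s ∧ s) ∧ (¬c)


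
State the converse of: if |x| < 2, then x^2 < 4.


The converse of (P → Q) is (Q → P). It is not in general equivalent to the original.
Here P = '|x| < 2' and Q = 'x^2 < 4'.

If x^2 < 4, then |x| < 2.


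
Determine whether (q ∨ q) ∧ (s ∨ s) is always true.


Build the truth table over {q, s}:
q | s | φ
---------
F | F | F
T | F | F
F | T | F
T | T | T
Counterexample at row 1: with q=F, s=F, the formula is F.

No, it is not a tautology.


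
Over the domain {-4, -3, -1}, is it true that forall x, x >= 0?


Evaluate the predicate on each element: -4:False, -3:False, -1:False.
Counterexample x = -4 fails the predicate.

False


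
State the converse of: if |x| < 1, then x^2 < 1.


The converse of (P → Q) is (Q → P). It is not in general equivalent to the original.
Here P = '|x| < 1' and Q = 'x^2 < 1'.

If x^2 < 1, then |x| < 1.


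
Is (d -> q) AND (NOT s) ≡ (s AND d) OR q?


Compare truth tables:
d | q | s | φ | ψ
-----------------
F | F | F | T | F
T | F | F | F | F
F | T | F | T | T
T | T | F | T | T
F | F | T | F | F
T | F | T | F | T
F | T | T | F | T
T | T | T | F | T
They differ at row 1 (d=F, q=F, s=F): φ=T but ψ=F.

No, they are not logically equivalent.


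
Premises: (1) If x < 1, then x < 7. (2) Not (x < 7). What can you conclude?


Modus tollens: from (P → Q) and ¬Q, infer ¬P.
Q = 'x < 7' is denied; since P → Q, P must also fail.

Not (x < 1).


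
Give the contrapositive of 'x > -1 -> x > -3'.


The contrapositive of (P → Q) is (¬Q → ¬P); it is logically equivalent to the original.
Here P = 'x > -1' and Q = 'x > -3'.

If not (x > -3), then not (x > -1).


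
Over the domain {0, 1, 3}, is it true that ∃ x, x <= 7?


Evaluate the predicate on each element: 0:T, 1:T, 3:T.
Witness x = 0 satisfies the predicate.

T


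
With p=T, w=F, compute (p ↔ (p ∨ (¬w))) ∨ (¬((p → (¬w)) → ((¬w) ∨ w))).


Substitute p=T, w=F:
¬w = T
p ∨ (¬w) = T ∨ T = T
p ↔ (p ∨ (¬w)) = T ↔ T = T
¬w = T
p → (¬w) = T → T = T
¬w = T
(¬w) ∨ w = T ∨ F = T
(p → (¬w)) → ((¬w) ∨ w) = T → T = T
¬((p → (¬w)) → ((¬w) ∨ w)) = F
(p ↔ (p ∨ (¬w))) ∨ (¬((p → (¬w)) → ((¬w) ∨ w))) = T ∨ F = T

T


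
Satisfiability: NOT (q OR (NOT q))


Check all 2 assignments over {q}:
q | φ
-----
F | F
T | F
No assignment makes the formula true.

Unsatisfiable.


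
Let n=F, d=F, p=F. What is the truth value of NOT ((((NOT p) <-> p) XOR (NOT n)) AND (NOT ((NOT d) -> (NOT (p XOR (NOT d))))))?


Substitute n=F, d=F, p=F:
… (earlier sub-steps elided)
NOT n = T
((NOT p) <-> p) XOR (NOT n) = F XOR T = T
NOT d = T
NOT d = T
p XOR (NOT d) = F XOR T = T
NOT (p XOR (NOT d)) = F
(NOT d) -> (NOT (p XOR (NOT d))) = T -> F = F
NOT ((NOT d) -> (NOT (p XOR (NOT d)))) = T
(((NOT p) <-> p) XOR (NOT n)) AND (NOT ((NOT d) -> (NOT (p XOR (NOT d))))) = T AND T = T
NOT ((((NOT p) <-> p) XOR (NOT n)) AND (NOT ((NOT d) -> (NOT (p XOR (NOT d)))))) = F

F


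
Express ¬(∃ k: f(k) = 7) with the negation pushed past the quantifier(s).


¬(∀ x: φ) = ∃ x: ¬φ, and ¬(∃ x: φ) = ∀ x: ¬φ.
Apply to the existential statement.

∀ k: ¬(f(k) = 7)


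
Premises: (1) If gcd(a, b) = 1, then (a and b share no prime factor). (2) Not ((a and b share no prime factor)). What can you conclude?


Modus tollens: from (P → Q) and ¬Q, infer ¬P.
Q = '(a and b share no prime factor)' is denied; since P → Q, P must also fail.

Not (gcd(a, b) = 1).


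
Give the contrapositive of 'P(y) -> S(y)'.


The contrapositive of (P → Q) is (¬Q → ¬P); it is logically equivalent to the original.
Here P = 'P(y)' and Q = 'S(y)'.

If not (S(y)), then not (P(y)).


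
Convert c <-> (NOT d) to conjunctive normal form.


Step 1: Rewrite c ↔ (¬d) as (c → (¬d)) ∧ ((¬d) → c).
Step 2: Rewrite each implication as a disjunction.
Step 3: Eliminate any double negations (¬¬X = X).

((NOT c) OR (NOT d)) AND (d OR c)


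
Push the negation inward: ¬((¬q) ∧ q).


De Morgan: the negation of a conjunction is the disjunction of the negations.
Distribute ¬ across ∧, flipping it to ∨, and negate each literal.

q ∨ (¬q)


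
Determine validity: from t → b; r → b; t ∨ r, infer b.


This matches the form of proof by cases: the conclusion follows in every model of the premises.

Valid.


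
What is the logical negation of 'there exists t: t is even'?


¬(for all x: φ) = there exists x: ¬φ, and ¬(there exists x: φ) = for all x: ¬φ.
Apply to the existential statement.

for all t: NOT(t is even)


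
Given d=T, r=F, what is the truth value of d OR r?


Disjunction is false only when both operands are false.
Substitute: d=T, r=F.
T OR F evaluates to T.

T


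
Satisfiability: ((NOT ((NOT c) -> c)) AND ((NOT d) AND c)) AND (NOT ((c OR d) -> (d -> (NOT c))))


Check all 4 assignments over {c, d}:
c | d | φ
---------
F | F | F
T | F | F
F | T | F
T | T | F
No assignment makes the formula true.

Unsatisfiable.


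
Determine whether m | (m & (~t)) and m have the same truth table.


Compare truth tables:
m | t | φ | ψ
-------------
False | False | False | False
True | False | True | True
False | True | False | False
True | True | True | True
The columns φ and ψ agree on every row.

Yes, they are logically equivalent.


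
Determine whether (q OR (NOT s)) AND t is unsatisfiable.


Truth table over {q, s, t}:
q | s | t | φ
-------------
F | F | F | F
T | F | F | F
F | T | F | F
T | T | F | F
F | F | T | T
T | F | T | T
F | T | T | F
T | T | T | T
Satisfying assignment at row 5: q=F, s=F, t=T gives T.

No, it is not a contradiction.


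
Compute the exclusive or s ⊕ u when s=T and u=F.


Exclusive or is true when exactly one operand is true.
Substitute: s=T, u=F.
T ⊕ F evaluates to T.

T


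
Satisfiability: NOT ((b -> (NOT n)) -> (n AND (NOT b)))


Search for a satisfying assignment over {b, n}.
Try b=F, n=F: the formula evaluates to T.
A satisfying assignment exists.

Satisfiable.


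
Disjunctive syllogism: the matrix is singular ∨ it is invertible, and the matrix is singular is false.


Disjunctive syllogism: from (P ∨ Q) and ¬P, infer Q.
One disjunct, 'the matrix is singular', is ruled out; the other must hold.

it is invertible


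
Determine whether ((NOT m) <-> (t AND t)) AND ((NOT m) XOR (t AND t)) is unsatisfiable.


Truth table over {m, t}:
m | t | φ
---------
F | F | F
T | F | F
F | T | F
T | T | F
Every row is false.

Yes, it is a contradiction.


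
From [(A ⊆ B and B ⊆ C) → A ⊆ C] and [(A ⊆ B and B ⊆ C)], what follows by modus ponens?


Modus ponens: from (P → Q) and P, infer Q.
P = '(A ⊆ B and B ⊆ C)' is asserted, and P → Q holds, so Q follows.

A ⊆ C.


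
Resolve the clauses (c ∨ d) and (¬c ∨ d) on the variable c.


The clauses contain complementary literals c and ¬c.
Resolution eliminates this pair and disjoins the remaining literals (merging duplicates).

d


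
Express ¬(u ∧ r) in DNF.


Step 1: Apply De Morgan: ¬(u ∧ r) = ¬u ∨ ¬r.

(¬u) ∨ (¬r)


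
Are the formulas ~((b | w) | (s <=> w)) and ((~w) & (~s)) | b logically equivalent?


Compare truth tables:
b | s | w | φ | ψ
-----------------
False | False | False | False | True
True | False | False | False | True
False | True | False | True | False
True | True | False | False | True
False | False | True | False | False
True | False | True | False | True
False | True | True | False | False
True | True | True | False | True
They differ at row 1 (b=False, s=False, w=False): φ=False but ψ=True.

No, they are not logically equivalent.


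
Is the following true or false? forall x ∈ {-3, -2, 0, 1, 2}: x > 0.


Evaluate the predicate on each element: -3:False, -2:False, 0:False, 1:True, 2:True.
Counterexample x = -3 fails the predicate.

False


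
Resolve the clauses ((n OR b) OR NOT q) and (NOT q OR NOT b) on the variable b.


The clauses contain complementary literals b and NOTb.
Resolution eliminates this pair and disjoins the remaining literals (merging duplicates).

(NOT q OR n)


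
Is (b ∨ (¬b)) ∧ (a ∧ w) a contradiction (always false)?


Truth table over {a, b, w}:
a | b | w | φ
-------------
F | F | F | F
T | F | F | F
F | T | F | F
T | T | F | F
F | F | T | F
T | F | T | T
F | T | T | F
T | T | T | T
Satisfying assignment at row 6: a=T, b=F, w=T gives T.

No, it is not a contradiction.


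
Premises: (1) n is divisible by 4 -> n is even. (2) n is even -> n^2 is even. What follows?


Hypothetical syllogism: from (P → Q) and (Q → R), infer (P → R).
Chain the two implications through the shared middle term 'n is even'.

n is divisible by 4 -> n^2 is even


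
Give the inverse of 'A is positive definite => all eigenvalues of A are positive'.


The inverse of (P → Q) is (¬P → ¬Q). It is equivalent to the converse, not to the original.
Here P = 'A is positive definite' and Q = 'all eigenvalues of A are positive'.

If not (A is positive definite), then not (all eigenvalues of A are positive).


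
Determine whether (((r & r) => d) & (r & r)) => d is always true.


Build the truth table over {d, r}:
d | r | φ
---------
False | False | True
True | False | True
False | True | True
True | True | True
Every row evaluates to true.

Yes, it is a tautology.


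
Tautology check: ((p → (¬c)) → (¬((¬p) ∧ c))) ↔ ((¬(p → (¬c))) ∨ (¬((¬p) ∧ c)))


Build the truth table over {c, p}:
c | p | φ
---------
F | F | T
T | F | T
F | T | T
T | T | T
Every row evaluates to true.

Yes, it is a tautology.


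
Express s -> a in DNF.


Step 1: Rewrite s → a as ¬s ∨ a.

(NOT s) OR a


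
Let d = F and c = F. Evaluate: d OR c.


Disjunction is false only when both operands are false.
Substitute: d=F, c=F.
F OR F evaluates to F.

F


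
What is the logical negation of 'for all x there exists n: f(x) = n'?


Negation flips each quantifier (∀↔∃) and negates the inner predicate.
¬(for all x there exists n: φ) = there exists x for all n: ¬φ.

there exists x for all n: NOT(f(x) = n)


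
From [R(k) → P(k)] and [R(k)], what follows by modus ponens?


Modus ponens: from (P → Q) and P, infer Q.
P = 'R(k)' is asserted, and P → Q holds, so Q follows.

P(k).


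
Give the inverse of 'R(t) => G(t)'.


The inverse of (P → Q) is (¬P → ¬Q). It is equivalent to the converse, not to the original.
Here P = 'R(t)' and Q = 'G(t)'.

If not (R(t)), then not (G(t)).


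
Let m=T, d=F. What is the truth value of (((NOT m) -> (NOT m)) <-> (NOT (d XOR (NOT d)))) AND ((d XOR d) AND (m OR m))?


Substitute m=T, d=F:
… (earlier sub-steps elided)
NOT m = F
(NOT m) -> (NOT m) = F -> F = T
NOT d = T
d XOR (NOT d) = F XOR T = T
NOT (d XOR (NOT d)) = F
((NOT m) -> (NOT m)) <-> (NOT (d XOR (NOT d))) = T <-> F = F
d XOR d = F XOR F = F
m OR m = T OR T = T
(d XOR d) AND (m OR m) = F AND T = F
(((NOT m) -> (NOT m)) <-> (NOT (d XOR (NOT d)))) AND ((d XOR d) AND (m OR m)) = F AND F = F

F


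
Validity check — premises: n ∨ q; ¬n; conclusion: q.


This matches the form of disjunctive syllogism: the conclusion follows in every model of the premises.

Valid.


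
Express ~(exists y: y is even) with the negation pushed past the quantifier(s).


¬(forall x: φ) = exists x: ¬φ, and ¬(exists x: φ) = forall x: ¬φ.
Apply to the existential statement.

forall y: ~(y is even)


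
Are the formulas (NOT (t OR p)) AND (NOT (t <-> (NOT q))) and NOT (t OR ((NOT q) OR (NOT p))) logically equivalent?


Compare truth tables:
p | q | t | φ | ψ
-----------------
F | F | F | T | F
T | F | F | F | F
F | T | F | F | F
T | T | F | F | T
F | F | T | F | F
T | F | T | F | F
F | T | T | F | F
T | T | T | F | F
They differ at row 1 (p=F, q=F, t=F): φ=T but ψ=F.

No, they are not logically equivalent.


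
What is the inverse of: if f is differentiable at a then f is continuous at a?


The inverse of (P → Q) is (¬P → ¬Q). It is equivalent to the converse, not to the original.
Here P = 'f is differentiable at a' and Q = 'f is continuous at a'.

If not (f is differentiable at a), then not (f is continuous at a).


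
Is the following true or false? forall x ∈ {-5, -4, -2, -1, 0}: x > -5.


Evaluate the predicate on each element: -5:False, -4:True, -2:True, -1:True, 0:True.
Counterexample x = -5 fails the predicate.

False


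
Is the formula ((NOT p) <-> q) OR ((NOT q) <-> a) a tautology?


Build the truth table over {a, p, q}:
a | p | q | φ
-------------
F | F | F | F
T | F | F | T
F | T | F | T
T | T | F | T
F | F | T | T
T | F | T | T
F | T | T | T
T | T | T | F
Counterexample at row 1: with a=F, p=F, q=F, the formula is F.

No, it is not a tautology.


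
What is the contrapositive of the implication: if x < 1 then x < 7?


The contrapositive of (P → Q) is (¬Q → ¬P); it is logically equivalent to the original.
Here P = 'x < 1' and Q = 'x < 7'.

If not (x < 7), then not (x < 1).


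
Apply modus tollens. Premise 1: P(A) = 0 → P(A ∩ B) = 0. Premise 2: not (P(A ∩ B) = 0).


Modus tollens: from (P → Q) and ¬Q, infer ¬P.
Q = 'P(A ∩ B) = 0' is denied; since P → Q, P must also fail.

Not (P(A) = 0).


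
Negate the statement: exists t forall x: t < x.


Negation flips each quantifier (∀↔∃) and negates the inner predicate.
¬(exists t forall x: φ) = forall t exists x: ¬φ.

forall t exists x: ~(t < x)


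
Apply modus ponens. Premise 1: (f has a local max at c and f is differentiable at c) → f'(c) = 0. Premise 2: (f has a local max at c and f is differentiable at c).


Modus ponens: from (P → Q) and P, infer Q.
P = '(f has a local max at c and f is differentiable at c)' is asserted, and P → Q holds, so Q follows.

f'(c) = 0.


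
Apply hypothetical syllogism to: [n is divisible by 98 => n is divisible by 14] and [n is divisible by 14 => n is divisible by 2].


Hypothetical syllogism: from (P → Q) and (Q → R), infer (P → R).
Chain the two implications through the shared middle term 'n is divisible by 14'.

n is divisible by 98 => n is divisible by 2


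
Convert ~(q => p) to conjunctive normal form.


Step 1: Rewrite q → p as ¬q ∨ p.
Step 2: Negate: ¬(¬q ∨ p) = q ∧ ¬p (De Morgan + double negation).

q & (~p)


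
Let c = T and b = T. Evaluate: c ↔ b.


Biconditional is true when both operands have the same truth value.
Substitute: c=T, b=T.
T ↔ T evaluates to T.

T
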